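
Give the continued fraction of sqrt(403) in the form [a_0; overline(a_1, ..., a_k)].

[20; overline(13, 2, 1, 3, 1, 3, 1, 2, 13, 40)]

Write x_i = (sqrt(403) + m_i)/d_i with (m_0, d_0) = (0, 1). a_0 = floor(sqrt(403)) = 20, since 20^2 = 400 <= 403 < 441 = 21^2.
Iterate m_{i+1} = d_i*a_i - m_i, d_{i+1} = (403 - m_{i+1}^2)/d_i, a_{i+1} = floor((a_0 + m_{i+1})/d_{i+1}):
  m_1 = 1*20 - 0 = 20, d_1 = (403 - 20^2)/1 = 3/1 = 3, a_1 = floor((20 + 20)/3) = 13.
  m_2 = 3*13 - 20 = 19, d_2 = (403 - 19^2)/3 = 42/3 = 14, a_2 = floor((20 + 19)/14) = 2.
  m_3 = 14*2 - 19 = 9, d_3 = (403 - 9^2)/14 = 322/14 = 23, a_3 = floor((20 + 9)/23) = 1.
  m_4 = 23*1 - 9 = 14, d_4 = (403 - 14^2)/23 = 207/23 = 9, a_4 = floor((20 + 14)/9) = 3.
  m_5 = 9*3 - 14 = 13, d_5 = (403 - 13^2)/9 = 234/9 = 26, a_5 = floor((20 + 13)/26) = 1.
  m_6 = 26*1 - 13 = 13, d_6 = (403 - 13^2)/26 = 234/26 = 9, a_6 = floor((20 + 13)/9) = 3.
  m_7 = 9*3 - 13 = 14, d_7 = (403 - 14^2)/9 = 207/9 = 23, a_7 = floor((20 + 14)/23) = 1.
  m_8 = 23*1 - 14 = 9, d_8 = (403 - 9^2)/23 = 322/23 = 14, a_8 = floor((20 + 9)/14) = 2.
  m_9 = 14*2 - 9 = 19, d_9 = (403 - 19^2)/14 = 42/14 = 3, a_9 = floor((20 + 19)/3) = 13.
  m_10 = 3*13 - 19 = 20, d_10 = (403 - 20^2)/3 = 3/3 = 1, a_10 = floor((20 + 20)/1) = 40.
  m_11 = 1*40 - 20 = 20, d_11 = (403 - 20^2)/1 = 3/1 = 3: (m_11, d_11) = (m_1, d_1) = (20, 3), so from here the quotients repeat a_1, ..., a_10; the period length is 10.
Hence the expansion of sqrt(403) is a_0 = 20 followed by the repeating block 13, 2, 1, 3, 1, 3, 1, 2, 13, 40 (period 10).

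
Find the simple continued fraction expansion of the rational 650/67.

Run the Euclidean algorithm on 650 and 67; the successive quotients are the partial quotients a_0, a_1, ... (each step inverts the fractional part left over by the previous one):
  650 = 9*67 + 47, so a_0 = 9.
  67 = 1*47 + 20, so a_1 = 1.
  47 = 2*20 + 7, so a_2 = 2.
  20 = 2*7 + 6, so a_3 = 2.
  7 = 1*6 + 1, so a_4 = 1.
  6 = 6*1 + 0, so a_5 = 6.
The remainder reaches 0 after 6 divisions, so the expansion has 6 partial quotients, read off in order.

[9; 1, 2, 2, 1, 6]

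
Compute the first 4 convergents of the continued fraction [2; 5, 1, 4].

2/1, 11/5, 13/6, 63/29

Using the convergent recurrence p_i = a_i*p_{i-1} + p_{i-2}, q_i = a_i*q_{i-1} + q_{i-2} with p_{-2}=0, p_{-1}=1, q_{-2}=1, q_{-1}=0:
  i=0: a_0=2, p_0 = 2*1 + 0 = 2, q_0 = 2*0 + 1 = 1.
  i=1: a_1=5, p_1 = 5*2 + 1 = 11, q_1 = 5*1 + 0 = 5.
  i=2: a_2=1, p_2 = 1*11 + 2 = 13, q_2 = 1*5 + 1 = 6.
  i=3: a_3=4, p_3 = 4*13 + 11 = 63, q_3 = 4*6 + 5 = 29.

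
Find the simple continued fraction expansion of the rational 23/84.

[0; 3, 1, 1, 1, 7]

Run the Euclidean algorithm on 23 and 84; the successive quotients are the partial quotients a_0, a_1, ... (each step inverts the fractional part left over by the previous one):
  23 = 0*84 + 23, so a_0 = 0.
  84 = 3*23 + 15, so a_1 = 3.
  23 = 1*15 + 8, so a_2 = 1.
  15 = 1*8 + 7, so a_3 = 1.
  8 = 1*7 + 1, so a_4 = 1.
  7 = 7*1 + 0, so a_5 = 7.
The remainder reaches 0 after 6 divisions, so the expansion has 6 partial quotients, read off in order.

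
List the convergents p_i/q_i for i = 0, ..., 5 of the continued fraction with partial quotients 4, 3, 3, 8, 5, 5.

Using the convergent recurrence p_i = a_i*p_{i-1} + p_{i-2}, q_i = a_i*q_{i-1} + q_{i-2} with p_{-2}=0, p_{-1}=1, q_{-2}=1, q_{-1}=0:
  i=0: a_0=4, p_0 = 4*1 + 0 = 4, q_0 = 4*0 + 1 = 1.
  i=1: a_1=3, p_1 = 3*4 + 1 = 13, q_1 = 3*1 + 0 = 3.
  i=2: a_2=3, p_2 = 3*13 + 4 = 43, q_2 = 3*3 + 1 = 10.
  i=3: a_3=8, p_3 = 8*43 + 13 = 357, q_3 = 8*10 + 3 = 83.
  i=4: a_4=5, p_4 = 5*357 + 43 = 1828, q_4 = 5*83 + 10 = 425.
  i=5: a_5=5, p_5 = 5*1828 + 357 = 9497, q_5 = 5*425 + 83 = 2208.

4/1, 13/3, 43/10, 357/83, 1828/425, 9497/2208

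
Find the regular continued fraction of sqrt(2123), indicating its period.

[46; (13, 6, 1, 1, 45, 1, 1, 6, 13, 92)]

Write x_i = (sqrt(2123) + m_i)/d_i with (m_0, d_0) = (0, 1). a_0 = floor(sqrt(2123)) = 46, since 46^2 = 2116 <= 2123 < 2209 = 47^2.
Iterate m_{i+1} = d_i*a_i - m_i, d_{i+1} = (2123 - m_{i+1}^2)/d_i, a_{i+1} = floor((a_0 + m_{i+1})/d_{i+1}):
  m_1 = 1*46 - 0 = 46, d_1 = (2123 - 46^2)/1 = 7/1 = 7, a_1 = floor((46 + 46)/7) = 13.
  m_2 = 7*13 - 46 = 45, d_2 = (2123 - 45^2)/7 = 98/7 = 14, a_2 = floor((46 + 45)/14) = 6.
  m_3 = 14*6 - 45 = 39, d_3 = (2123 - 39^2)/14 = 602/14 = 43, a_3 = floor((46 + 39)/43) = 1.
  m_4 = 43*1 - 39 = 4, d_4 = (2123 - 4^2)/43 = 2107/43 = 49, a_4 = floor((46 + 4)/49) = 1.
  m_5 = 49*1 - 4 = 45, d_5 = (2123 - 45^2)/49 = 98/49 = 2, a_5 = floor((46 + 45)/2) = 45.
  m_6 = 2*45 - 45 = 45, d_6 = (2123 - 45^2)/2 = 98/2 = 49, a_6 = floor((46 + 45)/49) = 1.
  m_7 = 49*1 - 45 = 4, d_7 = (2123 - 4^2)/49 = 2107/49 = 43, a_7 = floor((46 + 4)/43) = 1.
  m_8 = 43*1 - 4 = 39, d_8 = (2123 - 39^2)/43 = 602/43 = 14, a_8 = floor((46 + 39)/14) = 6.
  m_9 = 14*6 - 39 = 45, d_9 = (2123 - 45^2)/14 = 98/14 = 7, a_9 = floor((46 + 45)/7) = 13.
  m_10 = 7*13 - 45 = 46, d_10 = (2123 - 46^2)/7 = 7/7 = 1, a_10 = floor((46 + 46)/1) = 92.
  m_11 = 1*92 - 46 = 46, d_11 = (2123 - 46^2)/1 = 7/1 = 7: (m_11, d_11) = (m_1, d_1) = (46, 7), so from here the quotients repeat a_1, ..., a_10; the period length is 10.
Hence the expansion of sqrt(2123) is a_0 = 46 followed by the repeating block 13, 6, 1, 1, 45, 1, 1, 6, 13, 92 (period 10).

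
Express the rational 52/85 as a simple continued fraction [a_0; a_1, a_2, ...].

[0; 1, 1, 1, 1, 2, 1, 4]

Run the Euclidean algorithm on 52 and 85; the successive quotients are the partial quotients a_0, a_1, ... (each step inverts the fractional part left over by the previous one):
  52 = 0*85 + 52, so a_0 = 0.
  85 = 1*52 + 33, so a_1 = 1.
  52 = 1*33 + 19, so a_2 = 1.
  33 = 1*19 + 14, so a_3 = 1.
  19 = 1*14 + 5, so a_4 = 1.
  14 = 2*5 + 4, so a_5 = 2.
  5 = 1*4 + 1, so a_6 = 1.
  4 = 4*1 + 0, so a_7 = 4.
The remainder reaches 0 after 8 divisions, so the expansion has 8 partial quotients, read off in order.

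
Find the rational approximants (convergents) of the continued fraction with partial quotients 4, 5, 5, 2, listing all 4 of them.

4/1, 21/5, 109/26, 239/57

Using the convergent recurrence p_i = a_i*p_{i-1} + p_{i-2}, q_i = a_i*q_{i-1} + q_{i-2} with p_{-2}=0, p_{-1}=1, q_{-2}=1, q_{-1}=0:
  i=0: a_0=4, p_0 = 4*1 + 0 = 4, q_0 = 4*0 + 1 = 1.
  i=1: a_1=5, p_1 = 5*4 + 1 = 21, q_1 = 5*1 + 0 = 5.
  i=2: a_2=5, p_2 = 5*21 + 4 = 109, q_2 = 5*5 + 1 = 26.
  i=3: a_3=2, p_3 = 2*109 + 21 = 239, q_3 = 2*26 + 5 = 57.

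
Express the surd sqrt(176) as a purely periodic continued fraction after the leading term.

[13; (3, 1, 3, 26)]

Write x_i = (sqrt(176) + m_i)/d_i with (m_0, d_0) = (0, 1). a_0 = floor(sqrt(176)) = 13, since 13^2 = 169 <= 176 < 196 = 14^2.
Iterate m_{i+1} = d_i*a_i - m_i, d_{i+1} = (176 - m_{i+1}^2)/d_i, a_{i+1} = floor((a_0 + m_{i+1})/d_{i+1}):
  m_1 = 1*13 - 0 = 13, d_1 = (176 - 13^2)/1 = 7/1 = 7, a_1 = floor((13 + 13)/7) = 3.
  m_2 = 7*3 - 13 = 8, d_2 = (176 - 8^2)/7 = 112/7 = 16, a_2 = floor((13 + 8)/16) = 1.
  m_3 = 16*1 - 8 = 8, d_3 = (176 - 8^2)/16 = 112/16 = 7, a_3 = floor((13 + 8)/7) = 3.
  m_4 = 7*3 - 8 = 13, d_4 = (176 - 13^2)/7 = 7/7 = 1, a_4 = floor((13 + 13)/1) = 26.
  m_5 = 1*26 - 13 = 13, d_5 = (176 - 13^2)/1 = 7/1 = 7: (m_5, d_5) = (m_1, d_1) = (13, 7), so from here the quotients repeat a_1, ..., a_4; the period length is 4.
Hence the expansion of sqrt(176) is a_0 = 13 followed by the repeating block 3, 1, 3, 26 (period 4).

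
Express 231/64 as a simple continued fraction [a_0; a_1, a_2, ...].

[3; 1, 1, 1, 1, 3, 1, 2]

Run the Euclidean algorithm on 231 and 64; the successive quotients are the partial quotients a_0, a_1, ... (each step inverts the fractional part left over by the previous one):
  231 = 3*64 + 39, so a_0 = 3.
  64 = 1*39 + 25, so a_1 = 1.
  39 = 1*25 + 14, so a_2 = 1.
  25 = 1*14 + 11, so a_3 = 1.
  14 = 1*11 + 3, so a_4 = 1.
  11 = 3*3 + 2, so a_5 = 3.
  3 = 1*2 + 1, so a_6 = 1.
  2 = 2*1 + 0, so a_7 = 2.
The remainder reaches 0 after 8 divisions, so the expansion has 8 partial quotients, read off in order.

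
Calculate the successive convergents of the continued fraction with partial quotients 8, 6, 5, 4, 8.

8/1, 49/6, 253/31, 1061/130, 8741/1071

Using the convergent recurrence p_i = a_i*p_{i-1} + p_{i-2}, q_i = a_i*q_{i-1} + q_{i-2} with p_{-2}=0, p_{-1}=1, q_{-2}=1, q_{-1}=0:
  i=0: a_0=8, p_0 = 8*1 + 0 = 8, q_0 = 8*0 + 1 = 1.
  i=1: a_1=6, p_1 = 6*8 + 1 = 49, q_1 = 6*1 + 0 = 6.
  i=2: a_2=5, p_2 = 5*49 + 8 = 253, q_2 = 5*6 + 1 = 31.
  i=3: a_3=4, p_3 = 4*253 + 49 = 1061, q_3 = 4*31 + 6 = 130.
  i=4: a_4=8, p_4 = 8*1061 + 253 = 8741, q_4 = 8*130 + 31 = 1071.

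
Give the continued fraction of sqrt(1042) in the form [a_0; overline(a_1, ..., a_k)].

[32; overline(3, 1, 1, 3, 64)]

Write x_i = (sqrt(1042) + m_i)/d_i with (m_0, d_0) = (0, 1). a_0 = floor(sqrt(1042)) = 32, since 32^2 = 1024 <= 1042 < 1089 = 33^2.
Iterate m_{i+1} = d_i*a_i - m_i, d_{i+1} = (1042 - m_{i+1}^2)/d_i, a_{i+1} = floor((a_0 + m_{i+1})/d_{i+1}):
  m_1 = 1*32 - 0 = 32, d_1 = (1042 - 32^2)/1 = 18/1 = 18, a_1 = floor((32 + 32)/18) = 3.
  m_2 = 18*3 - 32 = 22, d_2 = (1042 - 22^2)/18 = 558/18 = 31, a_2 = floor((32 + 22)/31) = 1.
  m_3 = 31*1 - 22 = 9, d_3 = (1042 - 9^2)/31 = 961/31 = 31, a_3 = floor((32 + 9)/31) = 1.
  m_4 = 31*1 - 9 = 22, d_4 = (1042 - 22^2)/31 = 558/31 = 18, a_4 = floor((32 + 22)/18) = 3.
  m_5 = 18*3 - 22 = 32, d_5 = (1042 - 32^2)/18 = 18/18 = 1, a_5 = floor((32 + 32)/1) = 64.
  m_6 = 1*64 - 32 = 32, d_6 = (1042 - 32^2)/1 = 18/1 = 18: (m_6, d_6) = (m_1, d_1) = (32, 18), so from here the quotients repeat a_1, ..., a_5; the period length is 5.
Hence the expansion of sqrt(1042) is a_0 = 32 followed by the repeating block 3, 1, 1, 3, 64 (period 5).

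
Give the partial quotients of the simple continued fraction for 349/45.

Run the Euclidean algorithm on 349 and 45; the successive quotients are the partial quotients a_0, a_1, ... (each step inverts the fractional part left over by the previous one):
  349 = 7*45 + 34, so a_0 = 7.
  45 = 1*34 + 11, so a_1 = 1.
  34 = 3*11 + 1, so a_2 = 3.
  11 = 11*1 + 0, so a_3 = 11.
The remainder reaches 0 after 4 divisions, so the expansion has 4 partial quotients, read off in order.

[7; 1, 3, 11]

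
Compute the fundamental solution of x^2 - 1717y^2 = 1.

(x, y) = (51713, 1248)

First expand sqrt(1717) as a continued fraction. With x_i = (sqrt(1717) + m_i)/d_i and (m_0, d_0) = (0, 1): a_0 = floor(sqrt(1717)) = 41, since 41^2 = 1681 <= 1717 < 1764 = 42^2.
Iterate m_{i+1} = d_i*a_i - m_i, d_{i+1} = (1717 - m_{i+1}^2)/d_i, a_{i+1} = floor((a_0 + m_{i+1})/d_{i+1}):
  m_1 = 1*41 - 0 = 41, d_1 = (1717 - 41^2)/1 = 36/1 = 36, a_1 = floor((41 + 41)/36) = 2.
  m_2 = 36*2 - 41 = 31, d_2 = (1717 - 31^2)/36 = 756/36 = 21, a_2 = floor((41 + 31)/21) = 3.
  m_3 = 21*3 - 31 = 32, d_3 = (1717 - 32^2)/21 = 693/21 = 33, a_3 = floor((41 + 32)/33) = 2.
  m_4 = 33*2 - 32 = 34, d_4 = (1717 - 34^2)/33 = 561/33 = 17, a_4 = floor((41 + 34)/17) = 4.
  m_5 = 17*4 - 34 = 34, d_5 = (1717 - 34^2)/17 = 561/17 = 33, a_5 = floor((41 + 34)/33) = 2.
  m_6 = 33*2 - 34 = 32, d_6 = (1717 - 32^2)/33 = 693/33 = 21, a_6 = floor((41 + 32)/21) = 3.
  m_7 = 21*3 - 32 = 31, d_7 = (1717 - 31^2)/21 = 756/21 = 36, a_7 = floor((41 + 31)/36) = 2.
  m_8 = 36*2 - 31 = 41, d_8 = (1717 - 41^2)/36 = 36/36 = 1, a_8 = floor((41 + 41)/1) = 82.
  m_9 = 1*82 - 41 = 41, d_9 = (1717 - 41^2)/1 = 36/1 = 36: (m_9, d_9) = (m_1, d_1) = (41, 36), so from here the quotients repeat a_1, ..., a_8; the period length is 8.
So sqrt(1717) = [41; (2, 3, 2, 4, 2, 3, 2, 82)] with period length k = 8.
k is even, so the fundamental solution of x^2 - 1717y^2 = 1 is (p_{k-1}, q_{k-1}) = (p_7, q_7); compute convergents through index 7.
Convergents (p_i = a_i*p_{i-1} + p_{i-2}, q_i = a_i*q_{i-1} + q_{i-2} with p_{-2}=0, p_{-1}=1, q_{-2}=1, q_{-1}=0):
  i=0: a_0=41, p_0 = 41*1 + 0 = 41, q_0 = 41*0 + 1 = 1.
  i=1: a_1=2, p_1 = 2*41 + 1 = 83, q_1 = 2*1 + 0 = 2.
  i=2: a_2=3, p_2 = 3*83 + 41 = 290, q_2 = 3*2 + 1 = 7.
  i=3: a_3=2, p_3 = 2*290 + 83 = 663, q_3 = 2*7 + 2 = 16.
  i=4: a_4=4, p_4 = 4*663 + 290 = 2942, q_4 = 4*16 + 7 = 71.
  i=5: a_5=2, p_5 = 2*2942 + 663 = 6547, q_5 = 2*71 + 16 = 158.
  i=6: a_6=3, p_6 = 3*6547 + 2942 = 22583, q_6 = 3*158 + 71 = 545.
  i=7: a_7=2, p_7 = 2*22583 + 6547 = 51713, q_7 = 2*545 + 158 = 1248.
Check: 51713^2 - 1717*1248^2 = 2674234369 - 2674234368 = 1, so (x, y) = (51713, 1248) solves the equation, and by the theorem it is the least positive solution.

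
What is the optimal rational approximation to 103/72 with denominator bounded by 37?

Expand x = 103/72 as a continued fraction with the Euclidean algorithm:
  103 = 1*72 + 31, so a_0 = 1.
  72 = 2*31 + 10, so a_1 = 2.
  31 = 3*10 + 1, so a_2 = 3.
  10 = 10*1 + 0, so a_3 = 10.
so x = [1; 2, 3, 10].
Convergents (p_i = a_i*p_{i-1} + p_{i-2}, q_i = a_i*q_{i-1} + q_{i-2} with p_{-2}=0, p_{-1}=1, q_{-2}=1, q_{-1}=0), until the denominator exceeds 37:
  i=0: a_0=1, p_0 = 1*1 + 0 = 1, q_0 = 1*0 + 1 = 1.
  i=1: a_1=2, p_1 = 2*1 + 1 = 3, q_1 = 2*1 + 0 = 2.
  i=2: a_2=3, p_2 = 3*3 + 1 = 10, q_2 = 3*2 + 1 = 7.
  i=3: a_3=10, p_3 = 10*10 + 3 = 103, q_3 = 10*7 + 2 = 72.
q_3 = 72 > 37, so the last convergent with denominator <= 37 is p_2/q_2 = 10/7.
The closest fraction with denominator <= 37 is either p_2/q_2 or the intermediate fraction (k*p_2 + p_1)/(k*q_2 + q_1) with the largest k >= 1 whose denominator stays <= 37; these approach x as k grows, and every other convergent or intermediate fraction in range is farther away.
Largest k: floor((37 - q_1)/q_2) = floor((37 - 2)/7) = 5.
That gives (5*10 + 3)/(5*7 + 2) = 53/37.
Compare the errors: |x - 10/7| = |103*7 - 10*72|/(72*7) = 1/504, and |x - 53/37| = |103*37 - 53*72|/(72*37) = 5/2664.
Cross-multiplying, 5*504 = 2520 < 2664 = 1*2664, so 5/2664 is smaller: the intermediate fraction 53/37 is closer to x than 10/7.

53/37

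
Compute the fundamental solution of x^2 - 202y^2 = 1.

(x, y) = (19731763, 1388322)

First expand sqrt(202) as a continued fraction. With x_i = (sqrt(202) + m_i)/d_i and (m_0, d_0) = (0, 1): a_0 = floor(sqrt(202)) = 14, since 14^2 = 196 <= 202 < 225 = 15^2.
Iterate m_{i+1} = d_i*a_i - m_i, d_{i+1} = (202 - m_{i+1}^2)/d_i, a_{i+1} = floor((a_0 + m_{i+1})/d_{i+1}):
  m_1 = 1*14 - 0 = 14, d_1 = (202 - 14^2)/1 = 6/1 = 6, a_1 = floor((14 + 14)/6) = 4.
  m_2 = 6*4 - 14 = 10, d_2 = (202 - 10^2)/6 = 102/6 = 17, a_2 = floor((14 + 10)/17) = 1.
  m_3 = 17*1 - 10 = 7, d_3 = (202 - 7^2)/17 = 153/17 = 9, a_3 = floor((14 + 7)/9) = 2.
  m_4 = 9*2 - 7 = 11, d_4 = (202 - 11^2)/9 = 81/9 = 9, a_4 = floor((14 + 11)/9) = 2.
  m_5 = 9*2 - 11 = 7, d_5 = (202 - 7^2)/9 = 153/9 = 17, a_5 = floor((14 + 7)/17) = 1.
  m_6 = 17*1 - 7 = 10, d_6 = (202 - 10^2)/17 = 102/17 = 6, a_6 = floor((14 + 10)/6) = 4.
  m_7 = 6*4 - 10 = 14, d_7 = (202 - 14^2)/6 = 6/6 = 1, a_7 = floor((14 + 14)/1) = 28.
  m_8 = 1*28 - 14 = 14, d_8 = (202 - 14^2)/1 = 6/1 = 6: (m_8, d_8) = (m_1, d_1) = (14, 6), so from here the quotients repeat a_1, ..., a_7; the period length is 7.
So sqrt(202) = [14; (4, 1, 2, 2, 1, 4, 28)] with period length k = 7.
k is odd, so (p_{k-1}, q_{k-1}) only solves x^2 - 202y^2 = -1 and the fundamental solution of x^2 - 202y^2 = 1 is (p_{2k-1}, q_{2k-1}) = (p_13, q_13); compute convergents through index 13, running through the period twice.
Convergents (p_i = a_i*p_{i-1} + p_{i-2}, q_i = a_i*q_{i-1} + q_{i-2} with p_{-2}=0, p_{-1}=1, q_{-2}=1, q_{-1}=0):
  i=0: a_0=14, p_0 = 14*1 + 0 = 14, q_0 = 14*0 + 1 = 1.
  i=1: a_1=4, p_1 = 4*14 + 1 = 57, q_1 = 4*1 + 0 = 4.
  i=2: a_2=1, p_2 = 1*57 + 14 = 71, q_2 = 1*4 + 1 = 5.
  i=3: a_3=2, p_3 = 2*71 + 57 = 199, q_3 = 2*5 + 4 = 14.
  i=4: a_4=2, p_4 = 2*199 + 71 = 469, q_4 = 2*14 + 5 = 33.
  i=5: a_5=1, p_5 = 1*469 + 199 = 668, q_5 = 1*33 + 14 = 47.
  i=6: a_6=4, p_6 = 4*668 + 469 = 3141, q_6 = 4*47 + 33 = 221.
  i=7: a_7=28, p_7 = 28*3141 + 668 = 88616, q_7 = 28*221 + 47 = 6235.
  i=8: a_8=4, p_8 = 4*88616 + 3141 = 357605, q_8 = 4*6235 + 221 = 25161.
  i=9: a_9=1, p_9 = 1*357605 + 88616 = 446221, q_9 = 1*25161 + 6235 = 31396.
  i=10: a_10=2, p_10 = 2*446221 + 357605 = 1250047, q_10 = 2*31396 + 25161 = 87953.
  i=11: a_11=2, p_11 = 2*1250047 + 446221 = 2946315, q_11 = 2*87953 + 31396 = 207302.
  i=12: a_12=1, p_12 = 1*2946315 + 1250047 = 4196362, q_12 = 1*207302 + 87953 = 295255.
  i=13: a_13=4, p_13 = 4*4196362 + 2946315 = 19731763, q_13 = 4*295255 + 207302 = 1388322.
Indeed p_6^2 - 202*q_6^2 = 9865881 - 9865882 = -1, not +1.
Check: 19731763^2 - 202*1388322^2 = 389342471088169 - 389342471088168 = 1, so (x, y) = (19731763, 1388322) solves the equation, and by the theorem it is the least positive solution.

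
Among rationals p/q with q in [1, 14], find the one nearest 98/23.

17/4

Expand x = 98/23 as a continued fraction with the Euclidean algorithm:
  98 = 4*23 + 6, so a_0 = 4.
  23 = 3*6 + 5, so a_1 = 3.
  6 = 1*5 + 1, so a_2 = 1.
  5 = 5*1 + 0, so a_3 = 5.
so x = [4; 3, 1, 5].
Convergents (p_i = a_i*p_{i-1} + p_{i-2}, q_i = a_i*q_{i-1} + q_{i-2} with p_{-2}=0, p_{-1}=1, q_{-2}=1, q_{-1}=0), until the denominator exceeds 14:
  i=0: a_0=4, p_0 = 4*1 + 0 = 4, q_0 = 4*0 + 1 = 1.
  i=1: a_1=3, p_1 = 3*4 + 1 = 13, q_1 = 3*1 + 0 = 3.
  i=2: a_2=1, p_2 = 1*13 + 4 = 17, q_2 = 1*3 + 1 = 4.
  i=3: a_3=5, p_3 = 5*17 + 13 = 98, q_3 = 5*4 + 3 = 23.
q_3 = 23 > 14, so the last convergent with denominator <= 14 is p_2/q_2 = 17/4.
The closest fraction with denominator <= 14 is either p_2/q_2 or the intermediate fraction (k*p_2 + p_1)/(k*q_2 + q_1) with the largest k >= 1 whose denominator stays <= 14; these approach x as k grows, and every other convergent or intermediate fraction in range is farther away.
Largest k: floor((14 - q_1)/q_2) = floor((14 - 3)/4) = 2.
That gives (2*17 + 13)/(2*4 + 3) = 47/11.
Compare the errors: |x - 17/4| = |98*4 - 17*23|/(23*4) = 1/92, and |x - 47/11| = |98*11 - 47*23|/(23*11) = 3/253.
Cross-multiplying, 1*253 = 253 < 276 = 3*92, so 1/92 is smaller: the convergent 17/4 is closer to x than 47/11.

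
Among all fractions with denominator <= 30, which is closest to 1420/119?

Expand x = 1420/119 as a continued fraction with the Euclidean algorithm:
  1420 = 11*119 + 111, so a_0 = 11.
  119 = 1*111 + 8, so a_1 = 1.
  111 = 13*8 + 7, so a_2 = 13.
  8 = 1*7 + 1, so a_3 = 1.
  7 = 7*1 + 0, so a_4 = 7.
so x = [11; 1, 13, 1, 7].
Convergents (p_i = a_i*p_{i-1} + p_{i-2}, q_i = a_i*q_{i-1} + q_{i-2} with p_{-2}=0, p_{-1}=1, q_{-2}=1, q_{-1}=0), until the denominator exceeds 30:
  i=0: a_0=11, p_0 = 11*1 + 0 = 11, q_0 = 11*0 + 1 = 1.
  i=1: a_1=1, p_1 = 1*11 + 1 = 12, q_1 = 1*1 + 0 = 1.
  i=2: a_2=13, p_2 = 13*12 + 11 = 167, q_2 = 13*1 + 1 = 14.
  i=3: a_3=1, p_3 = 1*167 + 12 = 179, q_3 = 1*14 + 1 = 15.
  i=4: a_4=7, p_4 = 7*179 + 167 = 1420, q_4 = 7*15 + 14 = 119.
q_4 = 119 > 30, so the last convergent with denominator <= 30 is p_3/q_3 = 179/15.
The closest fraction with denominator <= 30 is either p_3/q_3 or the intermediate fraction (k*p_3 + p_2)/(k*q_3 + q_2) with the largest k >= 1 whose denominator stays <= 30; these approach x as k grows, and every other convergent or intermediate fraction in range is farther away.
Largest k: floor((30 - q_2)/q_3) = floor((30 - 14)/15) = 1.
That gives (1*179 + 167)/(1*15 + 14) = 346/29.
Compare the errors: |x - 179/15| = |1420*15 - 179*119|/(119*15) = 1/1785, and |x - 346/29| = |1420*29 - 346*119|/(119*29) = 6/3451.
Cross-multiplying, 1*3451 = 3451 < 10710 = 6*1785, so 1/1785 is smaller: the convergent 179/15 is closer to x than 346/29.

179/15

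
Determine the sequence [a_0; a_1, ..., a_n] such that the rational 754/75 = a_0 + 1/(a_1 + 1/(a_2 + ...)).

Run the Euclidean algorithm on 754 and 75; the successive quotients are the partial quotients a_0, a_1, ... (each step inverts the fractional part left over by the previous one):
  754 = 10*75 + 4, so a_0 = 10.
  75 = 18*4 + 3, so a_1 = 18.
  4 = 1*3 + 1, so a_2 = 1.
  3 = 3*1 + 0, so a_3 = 3.
The remainder reaches 0 after 4 divisions, so the expansion has 4 partial quotients, read off in order.

[10; 18, 1, 3]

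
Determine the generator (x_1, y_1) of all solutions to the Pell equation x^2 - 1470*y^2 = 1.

First expand sqrt(1470) as a continued fraction. With x_i = (sqrt(1470) + m_i)/d_i and (m_0, d_0) = (0, 1): a_0 = floor(sqrt(1470)) = 38, since 38^2 = 1444 <= 1470 < 1521 = 39^2.
Iterate m_{i+1} = d_i*a_i - m_i, d_{i+1} = (1470 - m_{i+1}^2)/d_i, a_{i+1} = floor((a_0 + m_{i+1})/d_{i+1}):
  m_1 = 1*38 - 0 = 38, d_1 = (1470 - 38^2)/1 = 26/1 = 26, a_1 = floor((38 + 38)/26) = 2.
  m_2 = 26*2 - 38 = 14, d_2 = (1470 - 14^2)/26 = 1274/26 = 49, a_2 = floor((38 + 14)/49) = 1.
  m_3 = 49*1 - 14 = 35, d_3 = (1470 - 35^2)/49 = 245/49 = 5, a_3 = floor((38 + 35)/5) = 14.
  m_4 = 5*14 - 35 = 35, d_4 = (1470 - 35^2)/5 = 245/5 = 49, a_4 = floor((38 + 35)/49) = 1.
  m_5 = 49*1 - 35 = 14, d_5 = (1470 - 14^2)/49 = 1274/49 = 26, a_5 = floor((38 + 14)/26) = 2.
  m_6 = 26*2 - 14 = 38, d_6 = (1470 - 38^2)/26 = 26/26 = 1, a_6 = floor((38 + 38)/1) = 76.
  m_7 = 1*76 - 38 = 38, d_7 = (1470 - 38^2)/1 = 26/1 = 26: (m_7, d_7) = (m_1, d_1) = (38, 26), so from here the quotients repeat a_1, ..., a_6; the period length is 6.
So sqrt(1470) = [38; (2, 1, 14, 1, 2, 76)] with period length k = 6.
k is even, so the fundamental solution of x^2 - 1470y^2 = 1 is (p_{k-1}, q_{k-1}) = (p_5, q_5); compute convergents through index 5.
Convergents (p_i = a_i*p_{i-1} + p_{i-2}, q_i = a_i*q_{i-1} + q_{i-2} with p_{-2}=0, p_{-1}=1, q_{-2}=1, q_{-1}=0):
  i=0: a_0=38, p_0 = 38*1 + 0 = 38, q_0 = 38*0 + 1 = 1.
  i=1: a_1=2, p_1 = 2*38 + 1 = 77, q_1 = 2*1 + 0 = 2.
  i=2: a_2=1, p_2 = 1*77 + 38 = 115, q_2 = 1*2 + 1 = 3.
  i=3: a_3=14, p_3 = 14*115 + 77 = 1687, q_3 = 14*3 + 2 = 44.
  i=4: a_4=1, p_4 = 1*1687 + 115 = 1802, q_4 = 1*44 + 3 = 47.
  i=5: a_5=2, p_5 = 2*1802 + 1687 = 5291, q_5 = 2*47 + 44 = 138.
Check: 5291^2 - 1470*138^2 = 27994681 - 27994680 = 1, so (x, y) = (5291, 138) solves the equation, and by the theorem it is the least positive solution.

(x, y) = (5291, 138)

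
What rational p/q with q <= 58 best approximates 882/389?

127/56

Expand x = 882/389 as a continued fraction with the Euclidean algorithm:
  882 = 2*389 + 104, so a_0 = 2.
  389 = 3*104 + 77, so a_1 = 3.
  104 = 1*77 + 27, so a_2 = 1.
  77 = 2*27 + 23, so a_3 = 2.
  27 = 1*23 + 4, so a_4 = 1.
  23 = 5*4 + 3, so a_5 = 5.
  4 = 1*3 + 1, so a_6 = 1.
  3 = 3*1 + 0, so a_7 = 3.
so x = [2; 3, 1, 2, 1, 5, 1, 3].
Convergents (p_i = a_i*p_{i-1} + p_{i-2}, q_i = a_i*q_{i-1} + q_{i-2} with p_{-2}=0, p_{-1}=1, q_{-2}=1, q_{-1}=0), until the denominator exceeds 58:
  i=0: a_0=2, p_0 = 2*1 + 0 = 2, q_0 = 2*0 + 1 = 1.
  i=1: a_1=3, p_1 = 3*2 + 1 = 7, q_1 = 3*1 + 0 = 3.
  i=2: a_2=1, p_2 = 1*7 + 2 = 9, q_2 = 1*3 + 1 = 4.
  i=3: a_3=2, p_3 = 2*9 + 7 = 25, q_3 = 2*4 + 3 = 11.
  i=4: a_4=1, p_4 = 1*25 + 9 = 34, q_4 = 1*11 + 4 = 15.
  i=5: a_5=5, p_5 = 5*34 + 25 = 195, q_5 = 5*15 + 11 = 86.
q_5 = 86 > 58, so the last convergent with denominator <= 58 is p_4/q_4 = 34/15.
The closest fraction with denominator <= 58 is either p_4/q_4 or the intermediate fraction (k*p_4 + p_3)/(k*q_4 + q_3) with the largest k >= 1 whose denominator stays <= 58; these approach x as k grows, and every other convergent or intermediate fraction in range is farther away.
Largest k: floor((58 - q_3)/q_4) = floor((58 - 11)/15) = 3.
That gives (3*34 + 25)/(3*15 + 11) = 127/56.
Compare the errors: |x - 34/15| = |882*15 - 34*389|/(389*15) = 4/5835, and |x - 127/56| = |882*56 - 127*389|/(389*56) = 11/21784.
Cross-multiplying, 11*5835 = 64185 < 87136 = 4*21784, so 11/21784 is smaller: the intermediate fraction 127/56 is closer to x than 34/15.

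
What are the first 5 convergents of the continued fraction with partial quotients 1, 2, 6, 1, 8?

Using the convergent recurrence p_i = a_i*p_{i-1} + p_{i-2}, q_i = a_i*q_{i-1} + q_{i-2} with p_{-2}=0, p_{-1}=1, q_{-2}=1, q_{-1}=0:
  i=0: a_0=1, p_0 = 1*1 + 0 = 1, q_0 = 1*0 + 1 = 1.
  i=1: a_1=2, p_1 = 2*1 + 1 = 3, q_1 = 2*1 + 0 = 2.
  i=2: a_2=6, p_2 = 6*3 + 1 = 19, q_2 = 6*2 + 1 = 13.
  i=3: a_3=1, p_3 = 1*19 + 3 = 22, q_3 = 1*13 + 2 = 15.
  i=4: a_4=8, p_4 = 8*22 + 19 = 195, q_4 = 8*15 + 13 = 133.

1/1, 3/2, 19/13, 22/15, 195/133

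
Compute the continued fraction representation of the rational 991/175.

[5; 1, 1, 1, 28, 2]

Run the Euclidean algorithm on 991 and 175; the successive quotients are the partial quotients a_0, a_1, ... (each step inverts the fractional part left over by the previous one):
  991 = 5*175 + 116, so a_0 = 5.
  175 = 1*116 + 59, so a_1 = 1.
  116 = 1*59 + 57, so a_2 = 1.
  59 = 1*57 + 2, so a_3 = 1.
  57 = 28*2 + 1, so a_4 = 28.
  2 = 2*1 + 0, so a_5 = 2.
The remainder reaches 0 after 6 divisions, so the expansion has 6 partial quotients, read off in order.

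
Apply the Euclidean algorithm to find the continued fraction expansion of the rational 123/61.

[2; 61]

Run the Euclidean algorithm on 123 and 61; the successive quotients are the partial quotients a_0, a_1, ... (each step inverts the fractional part left over by the previous one):
  123 = 2*61 + 1, so a_0 = 2.
  61 = 61*1 + 0, so a_1 = 61.
The remainder reaches 0 after 2 divisions, so the expansion has 2 partial quotients, read off in order.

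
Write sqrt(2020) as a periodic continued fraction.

[44; (1, 16, 1, 88)]

Write x_i = (sqrt(2020) + m_i)/d_i with (m_0, d_0) = (0, 1). a_0 = floor(sqrt(2020)) = 44, since 44^2 = 1936 <= 2020 < 2025 = 45^2.
Iterate m_{i+1} = d_i*a_i - m_i, d_{i+1} = (2020 - m_{i+1}^2)/d_i, a_{i+1} = floor((a_0 + m_{i+1})/d_{i+1}):
  m_1 = 1*44 - 0 = 44, d_1 = (2020 - 44^2)/1 = 84/1 = 84, a_1 = floor((44 + 44)/84) = 1.
  m_2 = 84*1 - 44 = 40, d_2 = (2020 - 40^2)/84 = 420/84 = 5, a_2 = floor((44 + 40)/5) = 16.
  m_3 = 5*16 - 40 = 40, d_3 = (2020 - 40^2)/5 = 420/5 = 84, a_3 = floor((44 + 40)/84) = 1.
  m_4 = 84*1 - 40 = 44, d_4 = (2020 - 44^2)/84 = 84/84 = 1, a_4 = floor((44 + 44)/1) = 88.
  m_5 = 1*88 - 44 = 44, d_5 = (2020 - 44^2)/1 = 84/1 = 84: (m_5, d_5) = (m_1, d_1) = (44, 84), so from here the quotients repeat a_1, ..., a_4; the period length is 4.
Hence the expansion of sqrt(2020) is a_0 = 44 followed by the repeating block 1, 16, 1, 88 (period 4).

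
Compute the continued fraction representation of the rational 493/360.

Run the Euclidean algorithm on 493 and 360; the successive quotients are the partial quotients a_0, a_1, ... (each step inverts the fractional part left over by the previous one):
  493 = 1*360 + 133, so a_0 = 1.
  360 = 2*133 + 94, so a_1 = 2.
  133 = 1*94 + 39, so a_2 = 1.
  94 = 2*39 + 16, so a_3 = 2.
  39 = 2*16 + 7, so a_4 = 2.
  16 = 2*7 + 2, so a_5 = 2.
  7 = 3*2 + 1, so a_6 = 3.
  2 = 2*1 + 0, so a_7 = 2.
The remainder reaches 0 after 8 divisions, so the expansion has 8 partial quotients, read off in order.

[1; 2, 1, 2, 2, 2, 3, 2]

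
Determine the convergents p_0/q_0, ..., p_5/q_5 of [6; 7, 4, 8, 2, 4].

Using the convergent recurrence p_i = a_i*p_{i-1} + p_{i-2}, q_i = a_i*q_{i-1} + q_{i-2} with p_{-2}=0, p_{-1}=1, q_{-2}=1, q_{-1}=0:
  i=0: a_0=6, p_0 = 6*1 + 0 = 6, q_0 = 6*0 + 1 = 1.
  i=1: a_1=7, p_1 = 7*6 + 1 = 43, q_1 = 7*1 + 0 = 7.
  i=2: a_2=4, p_2 = 4*43 + 6 = 178, q_2 = 4*7 + 1 = 29.
  i=3: a_3=8, p_3 = 8*178 + 43 = 1467, q_3 = 8*29 + 7 = 239.
  i=4: a_4=2, p_4 = 2*1467 + 178 = 3112, q_4 = 2*239 + 29 = 507.
  i=5: a_5=4, p_5 = 4*3112 + 1467 = 13915, q_5 = 4*507 + 239 = 2267.

6/1, 43/7, 178/29, 1467/239, 3112/507, 13915/2267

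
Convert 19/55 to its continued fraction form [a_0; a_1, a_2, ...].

[0; 2, 1, 8, 2]

Run the Euclidean algorithm on 19 and 55; the successive quotients are the partial quotients a_0, a_1, ... (each step inverts the fractional part left over by the previous one):
  19 = 0*55 + 19, so a_0 = 0.
  55 = 2*19 + 17, so a_1 = 2.
  19 = 1*17 + 2, so a_2 = 1.
  17 = 8*2 + 1, so a_3 = 8.
  2 = 2*1 + 0, so a_4 = 2.
The remainder reaches 0 after 5 divisions, so the expansion has 5 partial quotients, read off in order.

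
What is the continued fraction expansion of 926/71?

Run the Euclidean algorithm on 926 and 71; the successive quotients are the partial quotients a_0, a_1, ... (each step inverts the fractional part left over by the previous one):
  926 = 13*71 + 3, so a_0 = 13.
  71 = 23*3 + 2, so a_1 = 23.
  3 = 1*2 + 1, so a_2 = 1.
  2 = 2*1 + 0, so a_3 = 2.
The remainder reaches 0 after 4 divisions, so the expansion has 4 partial quotients, read off in order.

[13; 23, 1, 2]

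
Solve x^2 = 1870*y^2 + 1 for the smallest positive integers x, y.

(x, y) = (19682191, 455148)

First expand sqrt(1870) as a continued fraction. With x_i = (sqrt(1870) + m_i)/d_i and (m_0, d_0) = (0, 1): a_0 = floor(sqrt(1870)) = 43, since 43^2 = 1849 <= 1870 < 1936 = 44^2.
Iterate m_{i+1} = d_i*a_i - m_i, d_{i+1} = (1870 - m_{i+1}^2)/d_i, a_{i+1} = floor((a_0 + m_{i+1})/d_{i+1}):
  m_1 = 1*43 - 0 = 43, d_1 = (1870 - 43^2)/1 = 21/1 = 21, a_1 = floor((43 + 43)/21) = 4.
  m_2 = 21*4 - 43 = 41, d_2 = (1870 - 41^2)/21 = 189/21 = 9, a_2 = floor((43 + 41)/9) = 9.
  m_3 = 9*9 - 41 = 40, d_3 = (1870 - 40^2)/9 = 270/9 = 30, a_3 = floor((43 + 40)/30) = 2.
  m_4 = 30*2 - 40 = 20, d_4 = (1870 - 20^2)/30 = 1470/30 = 49, a_4 = floor((43 + 20)/49) = 1.
  m_5 = 49*1 - 20 = 29, d_5 = (1870 - 29^2)/49 = 1029/49 = 21, a_5 = floor((43 + 29)/21) = 3.
  m_6 = 21*3 - 29 = 34, d_6 = (1870 - 34^2)/21 = 714/21 = 34, a_6 = floor((43 + 34)/34) = 2.
  m_7 = 34*2 - 34 = 34, d_7 = (1870 - 34^2)/34 = 714/34 = 21, a_7 = floor((43 + 34)/21) = 3.
  m_8 = 21*3 - 34 = 29, d_8 = (1870 - 29^2)/21 = 1029/21 = 49, a_8 = floor((43 + 29)/49) = 1.
  m_9 = 49*1 - 29 = 20, d_9 = (1870 - 20^2)/49 = 1470/49 = 30, a_9 = floor((43 + 20)/30) = 2.
  m_10 = 30*2 - 20 = 40, d_10 = (1870 - 40^2)/30 = 270/30 = 9, a_10 = floor((43 + 40)/9) = 9.
  m_11 = 9*9 - 40 = 41, d_11 = (1870 - 41^2)/9 = 189/9 = 21, a_11 = floor((43 + 41)/21) = 4.
  m_12 = 21*4 - 41 = 43, d_12 = (1870 - 43^2)/21 = 21/21 = 1, a_12 = floor((43 + 43)/1) = 86.
  m_13 = 1*86 - 43 = 43, d_13 = (1870 - 43^2)/1 = 21/1 = 21: (m_13, d_13) = (m_1, d_1) = (43, 21), so from here the quotients repeat a_1, ..., a_12; the period length is 12.
So sqrt(1870) = [43; (4, 9, 2, 1, 3, 2, 3, 1, 2, 9, 4, 86)] with period length k = 12.
k is even, so the fundamental solution of x^2 - 1870y^2 = 1 is (p_{k-1}, q_{k-1}) = (p_11, q_11); compute convergents through index 11.
Convergents (p_i = a_i*p_{i-1} + p_{i-2}, q_i = a_i*q_{i-1} + q_{i-2} with p_{-2}=0, p_{-1}=1, q_{-2}=1, q_{-1}=0):
  i=0: a_0=43, p_0 = 43*1 + 0 = 43, q_0 = 43*0 + 1 = 1.
  i=1: a_1=4, p_1 = 4*43 + 1 = 173, q_1 = 4*1 + 0 = 4.
  i=2: a_2=9, p_2 = 9*173 + 43 = 1600, q_2 = 9*4 + 1 = 37.
  i=3: a_3=2, p_3 = 2*1600 + 173 = 3373, q_3 = 2*37 + 4 = 78.
  i=4: a_4=1, p_4 = 1*3373 + 1600 = 4973, q_4 = 1*78 + 37 = 115.
  i=5: a_5=3, p_5 = 3*4973 + 3373 = 18292, q_5 = 3*115 + 78 = 423.
  i=6: a_6=2, p_6 = 2*18292 + 4973 = 41557, q_6 = 2*423 + 115 = 961.
  i=7: a_7=3, p_7 = 3*41557 + 18292 = 142963, q_7 = 3*961 + 423 = 3306.
  i=8: a_8=1, p_8 = 1*142963 + 41557 = 184520, q_8 = 1*3306 + 961 = 4267.
  i=9: a_9=2, p_9 = 2*184520 + 142963 = 512003, q_9 = 2*4267 + 3306 = 11840.
  i=10: a_10=9, p_10 = 9*512003 + 184520 = 4792547, q_10 = 9*11840 + 4267 = 110827.
  i=11: a_11=4, p_11 = 4*4792547 + 512003 = 19682191, q_11 = 4*110827 + 11840 = 455148.
Check: 19682191^2 - 1870*455148^2 = 387388642560481 - 387388642560480 = 1, so (x, y) = (19682191, 455148) solves the equation, and by the theorem it is the least positive solution.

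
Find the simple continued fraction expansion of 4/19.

[0; 4, 1, 3]

Run the Euclidean algorithm on 4 and 19; the successive quotients are the partial quotients a_0, a_1, ... (each step inverts the fractional part left over by the previous one):
  4 = 0*19 + 4, so a_0 = 0.
  19 = 4*4 + 3, so a_1 = 4.
  4 = 1*3 + 1, so a_2 = 1.
  3 = 3*1 + 0, so a_3 = 3.
The remainder reaches 0 after 4 divisions, so the expansion has 4 partial quotients, read off in order.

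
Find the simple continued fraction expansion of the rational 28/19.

[1; 2, 9]

Run the Euclidean algorithm on 28 and 19; the successive quotients are the partial quotients a_0, a_1, ... (each step inverts the fractional part left over by the previous one):
  28 = 1*19 + 9, so a_0 = 1.
  19 = 2*9 + 1, so a_1 = 2.
  9 = 9*1 + 0, so a_2 = 9.
The remainder reaches 0 after 3 divisions, so the expansion has 3 partial quotients, read off in order.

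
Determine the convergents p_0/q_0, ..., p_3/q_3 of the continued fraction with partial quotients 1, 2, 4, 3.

Using the convergent recurrence p_i = a_i*p_{i-1} + p_{i-2}, q_i = a_i*q_{i-1} + q_{i-2} with p_{-2}=0, p_{-1}=1, q_{-2}=1, q_{-1}=0:
  i=0: a_0=1, p_0 = 1*1 + 0 = 1, q_0 = 1*0 + 1 = 1.
  i=1: a_1=2, p_1 = 2*1 + 1 = 3, q_1 = 2*1 + 0 = 2.
  i=2: a_2=4, p_2 = 4*3 + 1 = 13, q_2 = 4*2 + 1 = 9.
  i=3: a_3=3, p_3 = 3*13 + 3 = 42, q_3 = 3*9 + 2 = 29.

1/1, 3/2, 13/9, 42/29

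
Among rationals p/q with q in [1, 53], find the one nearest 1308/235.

Expand x = 1308/235 as a continued fraction with the Euclidean algorithm:
  1308 = 5*235 + 133, so a_0 = 5.
  235 = 1*133 + 102, so a_1 = 1.
  133 = 1*102 + 31, so a_2 = 1.
  102 = 3*31 + 9, so a_3 = 3.
  31 = 3*9 + 4, so a_4 = 3.
  9 = 2*4 + 1, so a_5 = 2.
  4 = 4*1 + 0, so a_6 = 4.
so x = [5; 1, 1, 3, 3, 2, 4].
Convergents (p_i = a_i*p_{i-1} + p_{i-2}, q_i = a_i*q_{i-1} + q_{i-2} with p_{-2}=0, p_{-1}=1, q_{-2}=1, q_{-1}=0), until the denominator exceeds 53:
  i=0: a_0=5, p_0 = 5*1 + 0 = 5, q_0 = 5*0 + 1 = 1.
  i=1: a_1=1, p_1 = 1*5 + 1 = 6, q_1 = 1*1 + 0 = 1.
  i=2: a_2=1, p_2 = 1*6 + 5 = 11, q_2 = 1*1 + 1 = 2.
  i=3: a_3=3, p_3 = 3*11 + 6 = 39, q_3 = 3*2 + 1 = 7.
  i=4: a_4=3, p_4 = 3*39 + 11 = 128, q_4 = 3*7 + 2 = 23.
  i=5: a_5=2, p_5 = 2*128 + 39 = 295, q_5 = 2*23 + 7 = 53.
  i=6: a_6=4, p_6 = 4*295 + 128 = 1308, q_6 = 4*53 + 23 = 235.
q_6 = 235 > 53, so the last convergent with denominator <= 53 is p_5/q_5 = 295/53.
The closest fraction with denominator <= 53 is either p_5/q_5 or the intermediate fraction (k*p_5 + p_4)/(k*q_5 + q_4) with the largest k >= 1 whose denominator stays <= 53; these approach x as k grows, and every other convergent or intermediate fraction in range is farther away.
Largest k: floor((53 - q_4)/q_5) = floor((53 - 23)/53) = 0.
Since k = 0, no intermediate fraction beyond p_5/q_5 has denominator <= 53, so the convergent 295/53 is the closest (its error is |1308*53 - 295*235|/(235*53) = 1/12455).

295/53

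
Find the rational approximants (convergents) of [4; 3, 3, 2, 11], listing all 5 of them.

4/1, 13/3, 43/10, 99/23, 1132/263

Using the convergent recurrence p_i = a_i*p_{i-1} + p_{i-2}, q_i = a_i*q_{i-1} + q_{i-2} with p_{-2}=0, p_{-1}=1, q_{-2}=1, q_{-1}=0:
  i=0: a_0=4, p_0 = 4*1 + 0 = 4, q_0 = 4*0 + 1 = 1.
  i=1: a_1=3, p_1 = 3*4 + 1 = 13, q_1 = 3*1 + 0 = 3.
  i=2: a_2=3, p_2 = 3*13 + 4 = 43, q_2 = 3*3 + 1 = 10.
  i=3: a_3=2, p_3 = 2*43 + 13 = 99, q_3 = 2*10 + 3 = 23.
  i=4: a_4=11, p_4 = 11*99 + 43 = 1132, q_4 = 11*23 + 10 = 263.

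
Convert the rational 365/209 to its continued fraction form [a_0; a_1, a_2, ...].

Run the Euclidean algorithm on 365 and 209; the successive quotients are the partial quotients a_0, a_1, ... (each step inverts the fractional part left over by the previous one):
  365 = 1*209 + 156, so a_0 = 1.
  209 = 1*156 + 53, so a_1 = 1.
  156 = 2*53 + 50, so a_2 = 2.
  53 = 1*50 + 3, so a_3 = 1.
  50 = 16*3 + 2, so a_4 = 16.
  3 = 1*2 + 1, so a_5 = 1.
  2 = 2*1 + 0, so a_6 = 2.
The remainder reaches 0 after 7 divisions, so the expansion has 7 partial quotients, read off in order.

[1; 1, 2, 1, 16, 1, 2]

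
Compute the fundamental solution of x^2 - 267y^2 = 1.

(x, y) = (2402, 147)

First expand sqrt(267) as a continued fraction. With x_i = (sqrt(267) + m_i)/d_i and (m_0, d_0) = (0, 1): a_0 = floor(sqrt(267)) = 16, since 16^2 = 256 <= 267 < 289 = 17^2.
Iterate m_{i+1} = d_i*a_i - m_i, d_{i+1} = (267 - m_{i+1}^2)/d_i, a_{i+1} = floor((a_0 + m_{i+1})/d_{i+1}):
  m_1 = 1*16 - 0 = 16, d_1 = (267 - 16^2)/1 = 11/1 = 11, a_1 = floor((16 + 16)/11) = 2.
  m_2 = 11*2 - 16 = 6, d_2 = (267 - 6^2)/11 = 231/11 = 21, a_2 = floor((16 + 6)/21) = 1.
  m_3 = 21*1 - 6 = 15, d_3 = (267 - 15^2)/21 = 42/21 = 2, a_3 = floor((16 + 15)/2) = 15.
  m_4 = 2*15 - 15 = 15, d_4 = (267 - 15^2)/2 = 42/2 = 21, a_4 = floor((16 + 15)/21) = 1.
  m_5 = 21*1 - 15 = 6, d_5 = (267 - 6^2)/21 = 231/21 = 11, a_5 = floor((16 + 6)/11) = 2.
  m_6 = 11*2 - 6 = 16, d_6 = (267 - 16^2)/11 = 11/11 = 1, a_6 = floor((16 + 16)/1) = 32.
  m_7 = 1*32 - 16 = 16, d_7 = (267 - 16^2)/1 = 11/1 = 11: (m_7, d_7) = (m_1, d_1) = (16, 11), so from here the quotients repeat a_1, ..., a_6; the period length is 6.
So sqrt(267) = [16; (2, 1, 15, 1, 2, 32)] with period length k = 6.
k is even, so the fundamental solution of x^2 - 267y^2 = 1 is (p_{k-1}, q_{k-1}) = (p_5, q_5); compute convergents through index 5.
Convergents (p_i = a_i*p_{i-1} + p_{i-2}, q_i = a_i*q_{i-1} + q_{i-2} with p_{-2}=0, p_{-1}=1, q_{-2}=1, q_{-1}=0):
  i=0: a_0=16, p_0 = 16*1 + 0 = 16, q_0 = 16*0 + 1 = 1.
  i=1: a_1=2, p_1 = 2*16 + 1 = 33, q_1 = 2*1 + 0 = 2.
  i=2: a_2=1, p_2 = 1*33 + 16 = 49, q_2 = 1*2 + 1 = 3.
  i=3: a_3=15, p_3 = 15*49 + 33 = 768, q_3 = 15*3 + 2 = 47.
  i=4: a_4=1, p_4 = 1*768 + 49 = 817, q_4 = 1*47 + 3 = 50.
  i=5: a_5=2, p_5 = 2*817 + 768 = 2402, q_5 = 2*50 + 47 = 147.
Check: 2402^2 - 267*147^2 = 5769604 - 5769603 = 1, so (x, y) = (2402, 147) solves the equation, and by the theorem it is the least positive solution.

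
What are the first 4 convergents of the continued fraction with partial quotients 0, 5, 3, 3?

0/1, 1/5, 3/16, 10/53

Using the convergent recurrence p_i = a_i*p_{i-1} + p_{i-2}, q_i = a_i*q_{i-1} + q_{i-2} with p_{-2}=0, p_{-1}=1, q_{-2}=1, q_{-1}=0:
  i=0: a_0=0, p_0 = 0*1 + 0 = 0, q_0 = 0*0 + 1 = 1.
  i=1: a_1=5, p_1 = 5*0 + 1 = 1, q_1 = 5*1 + 0 = 5.
  i=2: a_2=3, p_2 = 3*1 + 0 = 3, q_2 = 3*5 + 1 = 16.
  i=3: a_3=3, p_3 = 3*3 + 1 = 10, q_3 = 3*16 + 5 = 53.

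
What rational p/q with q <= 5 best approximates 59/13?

Expand x = 59/13 as a continued fraction with the Euclidean algorithm:
  59 = 4*13 + 7, so a_0 = 4.
  13 = 1*7 + 6, so a_1 = 1.
  7 = 1*6 + 1, so a_2 = 1.
  6 = 6*1 + 0, so a_3 = 6.
so x = [4; 1, 1, 6].
Convergents (p_i = a_i*p_{i-1} + p_{i-2}, q_i = a_i*q_{i-1} + q_{i-2} with p_{-2}=0, p_{-1}=1, q_{-2}=1, q_{-1}=0), until the denominator exceeds 5:
  i=0: a_0=4, p_0 = 4*1 + 0 = 4, q_0 = 4*0 + 1 = 1.
  i=1: a_1=1, p_1 = 1*4 + 1 = 5, q_1 = 1*1 + 0 = 1.
  i=2: a_2=1, p_2 = 1*5 + 4 = 9, q_2 = 1*1 + 1 = 2.
  i=3: a_3=6, p_3 = 6*9 + 5 = 59, q_3 = 6*2 + 1 = 13.
q_3 = 13 > 5, so the last convergent with denominator <= 5 is p_2/q_2 = 9/2.
The closest fraction with denominator <= 5 is either p_2/q_2 or the intermediate fraction (k*p_2 + p_1)/(k*q_2 + q_1) with the largest k >= 1 whose denominator stays <= 5; these approach x as k grows, and every other convergent or intermediate fraction in range is farther away.
Largest k: floor((5 - q_1)/q_2) = floor((5 - 1)/2) = 2.
That gives (2*9 + 5)/(2*2 + 1) = 23/5.
Compare the errors: |x - 9/2| = |59*2 - 9*13|/(13*2) = 1/26, and |x - 23/5| = |59*5 - 23*13|/(13*5) = 4/65.
Cross-multiplying, 1*65 = 65 < 104 = 4*26, so 1/26 is smaller: the convergent 9/2 is closer to x than 23/5.

9/2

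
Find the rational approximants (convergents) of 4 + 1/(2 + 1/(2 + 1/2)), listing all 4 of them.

Using the convergent recurrence p_i = a_i*p_{i-1} + p_{i-2}, q_i = a_i*q_{i-1} + q_{i-2} with p_{-2}=0, p_{-1}=1, q_{-2}=1, q_{-1}=0:
  i=0: a_0=4, p_0 = 4*1 + 0 = 4, q_0 = 4*0 + 1 = 1.
  i=1: a_1=2, p_1 = 2*4 + 1 = 9, q_1 = 2*1 + 0 = 2.
  i=2: a_2=2, p_2 = 2*9 + 4 = 22, q_2 = 2*2 + 1 = 5.
  i=3: a_3=2, p_3 = 2*22 + 9 = 53, q_3 = 2*5 + 2 = 12.

4/1, 9/2, 22/5, 53/12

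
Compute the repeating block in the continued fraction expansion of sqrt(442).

[21; (42)]

Write x_i = (sqrt(442) + m_i)/d_i with (m_0, d_0) = (0, 1). a_0 = floor(sqrt(442)) = 21, since 21^2 = 441 <= 442 < 484 = 22^2.
Iterate m_{i+1} = d_i*a_i - m_i, d_{i+1} = (442 - m_{i+1}^2)/d_i, a_{i+1} = floor((a_0 + m_{i+1})/d_{i+1}):
  m_1 = 1*21 - 0 = 21, d_1 = (442 - 21^2)/1 = 1/1 = 1, a_1 = floor((21 + 21)/1) = 42.
  m_2 = 1*42 - 21 = 21, d_2 = (442 - 21^2)/1 = 1/1 = 1: (m_2, d_2) = (m_1, d_1) = (21, 1), so from here the quotient a_1 repeats; the period length is 1.
Hence the expansion of sqrt(442) is a_0 = 21 followed by the repeating block 42 (period 1).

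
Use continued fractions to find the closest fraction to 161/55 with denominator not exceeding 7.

20/7

Expand x = 161/55 as a continued fraction with the Euclidean algorithm:
  161 = 2*55 + 51, so a_0 = 2.
  55 = 1*51 + 4, so a_1 = 1.
  51 = 12*4 + 3, so a_2 = 12.
  4 = 1*3 + 1, so a_3 = 1.
  3 = 3*1 + 0, so a_4 = 3.
so x = [2; 1, 12, 1, 3].
Convergents (p_i = a_i*p_{i-1} + p_{i-2}, q_i = a_i*q_{i-1} + q_{i-2} with p_{-2}=0, p_{-1}=1, q_{-2}=1, q_{-1}=0), until the denominator exceeds 7:
  i=0: a_0=2, p_0 = 2*1 + 0 = 2, q_0 = 2*0 + 1 = 1.
  i=1: a_1=1, p_1 = 1*2 + 1 = 3, q_1 = 1*1 + 0 = 1.
  i=2: a_2=12, p_2 = 12*3 + 2 = 38, q_2 = 12*1 + 1 = 13.
q_2 = 13 > 7, so the last convergent with denominator <= 7 is p_1/q_1 = 3/1.
The closest fraction with denominator <= 7 is either p_1/q_1 or the intermediate fraction (k*p_1 + p_0)/(k*q_1 + q_0) with the largest k >= 1 whose denominator stays <= 7; these approach x as k grows, and every other convergent or intermediate fraction in range is farther away.
Largest k: floor((7 - q_0)/q_1) = floor((7 - 1)/1) = 6.
That gives (6*3 + 2)/(6*1 + 1) = 20/7.
Compare the errors: |x - 3/1| = |161*1 - 3*55|/(55*1) = 4/55, and |x - 20/7| = |161*7 - 20*55|/(55*7) = 27/385.
Cross-multiplying, 27*55 = 1485 < 1540 = 4*385, so 27/385 is smaller: the intermediate fraction 20/7 is closer to x than 3/1.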